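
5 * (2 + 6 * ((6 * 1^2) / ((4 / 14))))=640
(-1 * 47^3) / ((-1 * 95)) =103823 / 95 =1092.87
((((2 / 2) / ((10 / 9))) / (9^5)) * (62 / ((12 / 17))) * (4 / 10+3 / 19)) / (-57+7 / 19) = -27931 / 2117890800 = -0.00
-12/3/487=-0.01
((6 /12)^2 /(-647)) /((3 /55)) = -55 /7764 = -0.01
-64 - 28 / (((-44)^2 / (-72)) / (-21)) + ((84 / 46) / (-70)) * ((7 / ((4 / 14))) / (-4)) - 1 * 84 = -169.71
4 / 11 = 0.36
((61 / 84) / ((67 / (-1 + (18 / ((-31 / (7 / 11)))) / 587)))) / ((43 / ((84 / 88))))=-12217873 / 50747939176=-0.00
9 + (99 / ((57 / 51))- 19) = 1493 / 19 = 78.58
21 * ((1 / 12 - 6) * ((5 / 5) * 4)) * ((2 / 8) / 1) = -497 / 4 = -124.25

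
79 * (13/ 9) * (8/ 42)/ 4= 1027/ 189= 5.43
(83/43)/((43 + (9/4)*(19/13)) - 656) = -4316/1363315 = -0.00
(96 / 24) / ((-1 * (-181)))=4 / 181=0.02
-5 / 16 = -0.31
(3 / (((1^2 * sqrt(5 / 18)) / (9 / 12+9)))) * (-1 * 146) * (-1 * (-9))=-230607 * sqrt(10) / 10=-72924.34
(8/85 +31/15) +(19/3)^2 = 32338/765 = 42.27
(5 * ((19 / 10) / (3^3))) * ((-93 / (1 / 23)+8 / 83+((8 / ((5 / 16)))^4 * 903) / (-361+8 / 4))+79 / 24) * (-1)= 9192385786559639 / 24135570000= 380864.67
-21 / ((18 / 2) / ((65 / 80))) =-91 / 48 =-1.90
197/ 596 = 0.33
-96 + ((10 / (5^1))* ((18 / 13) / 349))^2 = -1976098128 / 20584369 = -96.00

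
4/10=2/5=0.40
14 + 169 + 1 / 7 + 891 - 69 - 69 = 6553 / 7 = 936.14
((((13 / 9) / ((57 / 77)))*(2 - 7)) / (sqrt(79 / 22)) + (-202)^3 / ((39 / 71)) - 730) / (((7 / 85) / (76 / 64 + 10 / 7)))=-148728451055 / 312 - 17807075*sqrt(1738) / 4539024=-476693916.93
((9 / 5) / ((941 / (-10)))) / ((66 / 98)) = -294 / 10351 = -0.03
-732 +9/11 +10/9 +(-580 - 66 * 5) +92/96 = -1639.11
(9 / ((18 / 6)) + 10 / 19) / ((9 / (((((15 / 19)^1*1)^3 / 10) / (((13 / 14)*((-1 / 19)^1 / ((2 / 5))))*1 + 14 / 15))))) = 1055250 / 44398307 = 0.02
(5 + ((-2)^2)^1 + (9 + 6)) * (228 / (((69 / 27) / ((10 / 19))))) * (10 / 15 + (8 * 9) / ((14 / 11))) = 10385280 / 161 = 64504.84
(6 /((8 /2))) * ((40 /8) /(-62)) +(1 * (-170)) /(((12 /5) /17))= -447995 /372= -1204.29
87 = 87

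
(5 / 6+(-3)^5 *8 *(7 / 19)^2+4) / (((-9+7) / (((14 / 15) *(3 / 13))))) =302113 / 10830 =27.90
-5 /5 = -1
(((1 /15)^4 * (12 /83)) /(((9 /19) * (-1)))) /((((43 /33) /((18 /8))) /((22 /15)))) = -4598 /301134375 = -0.00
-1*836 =-836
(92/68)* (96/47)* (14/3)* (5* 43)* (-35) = -77537600/799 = -97043.30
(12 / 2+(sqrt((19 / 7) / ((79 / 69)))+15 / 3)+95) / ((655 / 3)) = 3*sqrt(724983) / 362215+318 / 655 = 0.49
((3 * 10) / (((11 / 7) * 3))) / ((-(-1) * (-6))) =-35 / 33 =-1.06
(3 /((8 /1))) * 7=21 /8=2.62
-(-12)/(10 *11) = 6/55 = 0.11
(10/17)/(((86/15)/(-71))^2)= 90.21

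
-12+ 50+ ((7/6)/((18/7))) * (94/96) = 199295/5184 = 38.44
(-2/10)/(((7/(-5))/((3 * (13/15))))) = 13/35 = 0.37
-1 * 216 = -216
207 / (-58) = -207 / 58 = -3.57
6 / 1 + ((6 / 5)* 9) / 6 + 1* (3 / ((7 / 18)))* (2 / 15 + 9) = 2739 / 35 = 78.26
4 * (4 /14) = 1.14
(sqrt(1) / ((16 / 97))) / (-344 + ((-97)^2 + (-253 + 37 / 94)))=4559 / 6626920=0.00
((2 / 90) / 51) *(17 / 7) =1 / 945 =0.00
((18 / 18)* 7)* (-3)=-21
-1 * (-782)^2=-611524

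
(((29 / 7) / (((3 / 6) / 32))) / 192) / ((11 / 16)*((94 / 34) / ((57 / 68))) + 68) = 2204 / 112147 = 0.02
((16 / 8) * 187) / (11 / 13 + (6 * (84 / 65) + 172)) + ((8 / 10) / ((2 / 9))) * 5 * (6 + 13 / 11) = 1304636 / 9933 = 131.34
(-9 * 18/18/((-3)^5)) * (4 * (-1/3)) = -4/81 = -0.05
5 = 5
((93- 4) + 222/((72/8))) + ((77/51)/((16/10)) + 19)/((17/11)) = 126.57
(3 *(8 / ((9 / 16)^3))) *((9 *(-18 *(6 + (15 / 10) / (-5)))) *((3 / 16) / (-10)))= 58368 / 25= 2334.72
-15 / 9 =-1.67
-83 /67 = -1.24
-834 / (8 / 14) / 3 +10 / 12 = -1457 / 3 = -485.67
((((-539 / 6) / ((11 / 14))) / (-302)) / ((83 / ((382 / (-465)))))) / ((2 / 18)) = -65513 / 1942615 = -0.03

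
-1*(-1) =1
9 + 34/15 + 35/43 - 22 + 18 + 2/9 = 16066/1935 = 8.30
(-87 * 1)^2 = 7569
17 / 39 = 0.44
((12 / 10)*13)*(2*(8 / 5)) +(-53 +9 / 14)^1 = -853 / 350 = -2.44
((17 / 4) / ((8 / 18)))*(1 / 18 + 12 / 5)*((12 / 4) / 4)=11271 / 640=17.61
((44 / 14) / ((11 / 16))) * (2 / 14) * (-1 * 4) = -128 / 49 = -2.61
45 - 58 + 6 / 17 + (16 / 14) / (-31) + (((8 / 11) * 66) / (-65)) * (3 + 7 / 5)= -19102659 / 1198925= -15.93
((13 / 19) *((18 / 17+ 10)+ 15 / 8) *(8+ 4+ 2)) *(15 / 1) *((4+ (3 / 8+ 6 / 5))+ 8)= 260752401 / 10336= 25227.59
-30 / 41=-0.73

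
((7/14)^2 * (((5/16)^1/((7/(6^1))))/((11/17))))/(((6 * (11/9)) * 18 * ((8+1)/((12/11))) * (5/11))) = 17/81312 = 0.00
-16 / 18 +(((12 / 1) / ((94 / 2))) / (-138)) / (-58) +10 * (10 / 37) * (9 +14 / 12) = 277564379 / 10439217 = 26.59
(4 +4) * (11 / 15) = 88 / 15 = 5.87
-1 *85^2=-7225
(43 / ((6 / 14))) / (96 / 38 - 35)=-3.09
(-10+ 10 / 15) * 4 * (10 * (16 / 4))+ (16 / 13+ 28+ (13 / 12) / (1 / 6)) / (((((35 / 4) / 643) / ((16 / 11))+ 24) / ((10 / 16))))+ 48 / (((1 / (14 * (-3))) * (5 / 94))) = -7589748025148 / 192666435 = -39393.20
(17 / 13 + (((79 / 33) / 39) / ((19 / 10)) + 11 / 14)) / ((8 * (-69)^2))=727721 / 13039122096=0.00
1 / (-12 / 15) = -5 / 4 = -1.25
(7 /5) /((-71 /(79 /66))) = -553 /23430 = -0.02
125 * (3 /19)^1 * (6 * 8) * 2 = 36000 /19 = 1894.74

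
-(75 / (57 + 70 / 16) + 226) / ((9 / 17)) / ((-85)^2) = -111566 / 1878075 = -0.06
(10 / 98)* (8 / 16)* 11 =55 / 98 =0.56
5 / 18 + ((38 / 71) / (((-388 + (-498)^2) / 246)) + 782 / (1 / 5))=154677533953 / 39556656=3910.28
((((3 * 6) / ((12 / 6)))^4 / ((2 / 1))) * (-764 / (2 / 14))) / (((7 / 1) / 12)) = -30075624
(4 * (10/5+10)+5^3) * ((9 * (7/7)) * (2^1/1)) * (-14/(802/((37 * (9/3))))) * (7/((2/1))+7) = -25405569/401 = -63355.53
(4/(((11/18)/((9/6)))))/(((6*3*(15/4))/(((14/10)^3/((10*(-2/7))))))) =-0.14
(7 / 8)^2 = 49 / 64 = 0.77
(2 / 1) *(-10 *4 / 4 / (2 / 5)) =-50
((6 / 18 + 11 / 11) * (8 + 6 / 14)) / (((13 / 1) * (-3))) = -236 / 819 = -0.29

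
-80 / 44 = -20 / 11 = -1.82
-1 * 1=-1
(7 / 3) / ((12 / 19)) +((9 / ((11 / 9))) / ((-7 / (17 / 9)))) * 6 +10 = 1.77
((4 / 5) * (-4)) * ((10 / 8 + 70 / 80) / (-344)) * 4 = 0.08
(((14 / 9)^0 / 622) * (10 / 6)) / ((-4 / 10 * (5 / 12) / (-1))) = 5 / 311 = 0.02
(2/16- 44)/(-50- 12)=351/496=0.71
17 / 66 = 0.26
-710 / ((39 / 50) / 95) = -86474.36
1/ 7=0.14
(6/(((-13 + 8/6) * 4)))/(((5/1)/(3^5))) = -2187/350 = -6.25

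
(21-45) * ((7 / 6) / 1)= -28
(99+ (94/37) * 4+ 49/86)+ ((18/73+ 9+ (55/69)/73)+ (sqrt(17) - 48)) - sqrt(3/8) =74.50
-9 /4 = -2.25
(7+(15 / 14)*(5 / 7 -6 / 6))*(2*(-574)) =-53792 / 7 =-7684.57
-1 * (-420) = 420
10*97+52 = 1022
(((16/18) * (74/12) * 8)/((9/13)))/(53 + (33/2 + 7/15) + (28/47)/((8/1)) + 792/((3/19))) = 3617120/290438379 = 0.01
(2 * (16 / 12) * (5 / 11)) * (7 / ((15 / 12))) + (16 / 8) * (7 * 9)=4382 / 33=132.79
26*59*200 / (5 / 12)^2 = 1767168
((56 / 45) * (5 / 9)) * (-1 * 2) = -112 / 81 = -1.38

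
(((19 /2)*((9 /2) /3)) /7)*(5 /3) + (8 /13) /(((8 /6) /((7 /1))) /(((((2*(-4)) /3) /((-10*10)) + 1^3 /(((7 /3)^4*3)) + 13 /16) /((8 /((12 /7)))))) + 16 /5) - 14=-37136465211 /3549590044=-10.46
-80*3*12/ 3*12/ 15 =-768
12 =12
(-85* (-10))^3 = 614125000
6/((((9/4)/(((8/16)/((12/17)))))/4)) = 68/9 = 7.56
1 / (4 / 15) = 15 / 4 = 3.75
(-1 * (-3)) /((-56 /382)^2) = 109443 /784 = 139.60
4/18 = 2/9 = 0.22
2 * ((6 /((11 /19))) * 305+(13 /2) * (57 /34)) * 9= 21352599 /374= 57092.51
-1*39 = -39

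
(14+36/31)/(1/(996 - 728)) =125960/31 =4063.23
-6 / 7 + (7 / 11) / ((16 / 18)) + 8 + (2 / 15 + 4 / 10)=77543 / 9240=8.39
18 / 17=1.06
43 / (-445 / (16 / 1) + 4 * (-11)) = -688 / 1149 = -0.60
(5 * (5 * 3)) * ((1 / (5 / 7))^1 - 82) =-6045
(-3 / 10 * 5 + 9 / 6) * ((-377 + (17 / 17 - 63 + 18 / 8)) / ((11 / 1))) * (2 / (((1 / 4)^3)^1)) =0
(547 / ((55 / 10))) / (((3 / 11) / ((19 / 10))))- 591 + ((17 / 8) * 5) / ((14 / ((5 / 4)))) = 690919 / 6720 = 102.82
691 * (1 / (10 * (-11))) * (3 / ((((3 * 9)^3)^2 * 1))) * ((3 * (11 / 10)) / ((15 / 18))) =-691 / 3587226750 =-0.00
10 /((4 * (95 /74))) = 1.95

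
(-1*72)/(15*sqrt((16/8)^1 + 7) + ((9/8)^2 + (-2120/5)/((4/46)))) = 4608/309103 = 0.01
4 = 4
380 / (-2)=-190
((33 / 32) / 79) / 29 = 33 / 73312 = 0.00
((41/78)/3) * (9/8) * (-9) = -369/208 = -1.77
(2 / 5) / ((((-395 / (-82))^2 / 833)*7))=1600312 / 780125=2.05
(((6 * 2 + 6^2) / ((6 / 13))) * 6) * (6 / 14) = 1872 / 7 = 267.43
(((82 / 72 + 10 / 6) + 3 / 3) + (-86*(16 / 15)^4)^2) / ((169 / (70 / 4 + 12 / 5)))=25293163749722311 / 17325140625000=1459.91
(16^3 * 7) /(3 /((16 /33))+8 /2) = 458752 /163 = 2814.43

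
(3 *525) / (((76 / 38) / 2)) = 1575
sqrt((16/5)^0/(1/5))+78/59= 78/59+sqrt(5)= 3.56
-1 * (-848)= 848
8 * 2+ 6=22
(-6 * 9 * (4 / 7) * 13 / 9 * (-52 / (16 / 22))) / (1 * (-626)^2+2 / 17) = 189618 / 23316629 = 0.01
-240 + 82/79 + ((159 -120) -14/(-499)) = -7881597/39421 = -199.93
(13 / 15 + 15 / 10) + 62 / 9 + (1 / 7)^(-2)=5243 / 90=58.26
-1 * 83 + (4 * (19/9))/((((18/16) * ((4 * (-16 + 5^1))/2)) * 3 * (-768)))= -10649213/128304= -83.00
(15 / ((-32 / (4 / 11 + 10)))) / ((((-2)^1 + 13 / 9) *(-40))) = -1539 / 7040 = -0.22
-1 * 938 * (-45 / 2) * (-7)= -147735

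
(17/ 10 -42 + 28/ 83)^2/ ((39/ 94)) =51708580367/ 13433550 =3849.21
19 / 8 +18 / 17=3.43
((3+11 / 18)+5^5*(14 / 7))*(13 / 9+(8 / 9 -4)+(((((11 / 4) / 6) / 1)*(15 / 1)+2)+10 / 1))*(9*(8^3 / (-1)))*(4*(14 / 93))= -83308906240 / 279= -298598230.25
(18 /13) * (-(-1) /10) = 9 /65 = 0.14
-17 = -17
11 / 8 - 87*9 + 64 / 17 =-105789 / 136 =-777.86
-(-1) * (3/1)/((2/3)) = 4.50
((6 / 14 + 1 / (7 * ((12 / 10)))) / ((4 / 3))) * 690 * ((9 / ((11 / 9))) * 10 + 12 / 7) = 23019435 / 1078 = 21353.84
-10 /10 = -1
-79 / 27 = -2.93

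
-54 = -54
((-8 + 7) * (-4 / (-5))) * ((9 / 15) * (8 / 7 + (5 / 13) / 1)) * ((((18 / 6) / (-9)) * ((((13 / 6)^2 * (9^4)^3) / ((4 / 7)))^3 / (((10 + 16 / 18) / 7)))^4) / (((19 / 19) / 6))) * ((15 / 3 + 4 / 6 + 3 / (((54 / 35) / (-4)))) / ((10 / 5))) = -181138936417005016494294415266435756203487942066766501679487276971124454691784138756979601899696242571677903761089927839483386755683500893166503410367998692209728417 / 28147497671065600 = -6435347771720679208381967000000000000000000000000000000000000000000000000000000000000000000000000000000000000000000000000000000000000000000000000000.00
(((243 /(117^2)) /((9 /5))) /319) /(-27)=-5 /4366791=-0.00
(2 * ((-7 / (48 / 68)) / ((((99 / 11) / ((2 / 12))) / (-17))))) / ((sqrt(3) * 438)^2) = 0.00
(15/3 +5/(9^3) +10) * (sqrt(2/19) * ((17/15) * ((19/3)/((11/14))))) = 520744 * sqrt(38)/72171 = 44.48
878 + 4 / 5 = 4394 / 5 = 878.80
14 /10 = 7 /5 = 1.40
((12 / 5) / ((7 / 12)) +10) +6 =704 / 35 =20.11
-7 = -7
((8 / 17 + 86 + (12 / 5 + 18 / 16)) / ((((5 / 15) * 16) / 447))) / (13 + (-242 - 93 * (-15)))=82065177 / 12686080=6.47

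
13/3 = 4.33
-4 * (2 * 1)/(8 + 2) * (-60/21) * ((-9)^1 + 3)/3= -4.57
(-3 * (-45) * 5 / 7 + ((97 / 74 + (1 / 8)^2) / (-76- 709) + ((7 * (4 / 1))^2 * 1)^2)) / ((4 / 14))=7999256938973 / 3717760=2151633.49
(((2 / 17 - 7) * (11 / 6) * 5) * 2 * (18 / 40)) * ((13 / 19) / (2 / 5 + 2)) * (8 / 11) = -7605 / 646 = -11.77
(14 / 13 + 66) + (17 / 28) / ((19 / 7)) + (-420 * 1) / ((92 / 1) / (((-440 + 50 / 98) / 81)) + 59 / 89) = 2871735832651 / 30852875716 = 93.08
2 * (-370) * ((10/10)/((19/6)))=-4440/19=-233.68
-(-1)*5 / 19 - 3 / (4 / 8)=-109 / 19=-5.74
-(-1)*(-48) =-48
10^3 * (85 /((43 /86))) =170000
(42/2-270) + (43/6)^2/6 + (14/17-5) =-898231/3672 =-244.62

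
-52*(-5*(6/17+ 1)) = 5980/17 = 351.76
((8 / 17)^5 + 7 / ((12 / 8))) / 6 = 9988151 / 12778713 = 0.78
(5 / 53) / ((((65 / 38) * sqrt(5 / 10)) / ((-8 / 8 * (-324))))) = 12312 * sqrt(2) / 689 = 25.27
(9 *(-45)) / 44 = -405 / 44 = -9.20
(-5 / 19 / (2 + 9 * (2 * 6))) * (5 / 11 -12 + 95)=-459 / 2299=-0.20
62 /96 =0.65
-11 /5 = -2.20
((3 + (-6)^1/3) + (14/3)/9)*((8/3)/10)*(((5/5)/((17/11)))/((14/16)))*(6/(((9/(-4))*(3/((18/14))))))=-115456/337365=-0.34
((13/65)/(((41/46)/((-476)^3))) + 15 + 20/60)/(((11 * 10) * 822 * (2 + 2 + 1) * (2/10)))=-7441657429/27804150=-267.65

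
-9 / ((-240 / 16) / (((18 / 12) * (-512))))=-2304 / 5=-460.80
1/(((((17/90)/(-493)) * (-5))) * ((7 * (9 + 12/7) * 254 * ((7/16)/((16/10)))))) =11136/111125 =0.10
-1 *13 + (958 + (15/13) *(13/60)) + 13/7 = 26519/28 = 947.11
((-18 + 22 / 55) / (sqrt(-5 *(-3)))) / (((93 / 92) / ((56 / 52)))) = -113344 *sqrt(15) / 90675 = -4.84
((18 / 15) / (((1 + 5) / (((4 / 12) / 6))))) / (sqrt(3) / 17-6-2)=-1156 / 832185-17 *sqrt(3) / 1664370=-0.00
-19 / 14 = -1.36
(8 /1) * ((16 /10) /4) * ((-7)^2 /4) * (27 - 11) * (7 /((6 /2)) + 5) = 68992 /15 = 4599.47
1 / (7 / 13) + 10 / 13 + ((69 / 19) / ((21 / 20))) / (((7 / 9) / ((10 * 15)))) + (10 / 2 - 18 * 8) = 6422470 / 12103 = 530.65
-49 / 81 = -0.60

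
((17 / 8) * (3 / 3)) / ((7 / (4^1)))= 17 / 14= 1.21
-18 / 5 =-3.60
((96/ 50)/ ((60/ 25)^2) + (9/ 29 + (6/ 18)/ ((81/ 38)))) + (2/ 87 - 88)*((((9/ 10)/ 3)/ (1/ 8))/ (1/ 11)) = -81808378/ 35235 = -2321.79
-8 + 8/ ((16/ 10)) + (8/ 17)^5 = -4226803/ 1419857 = -2.98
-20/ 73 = -0.27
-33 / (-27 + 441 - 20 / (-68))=-561 / 7043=-0.08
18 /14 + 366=2571 /7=367.29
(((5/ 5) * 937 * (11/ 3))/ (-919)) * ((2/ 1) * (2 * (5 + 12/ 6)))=-288596/ 2757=-104.68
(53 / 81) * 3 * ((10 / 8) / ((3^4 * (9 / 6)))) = 265 / 13122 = 0.02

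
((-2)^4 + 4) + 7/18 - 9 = 205/18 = 11.39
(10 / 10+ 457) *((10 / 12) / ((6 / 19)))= 21755 / 18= 1208.61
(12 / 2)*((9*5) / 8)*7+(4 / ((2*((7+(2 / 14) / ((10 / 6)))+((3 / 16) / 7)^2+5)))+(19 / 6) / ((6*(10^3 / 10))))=236.42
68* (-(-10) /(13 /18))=12240 /13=941.54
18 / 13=1.38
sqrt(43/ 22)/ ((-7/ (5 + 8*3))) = -29*sqrt(946)/ 154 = -5.79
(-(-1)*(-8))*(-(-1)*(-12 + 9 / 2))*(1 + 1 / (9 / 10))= 380 / 3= 126.67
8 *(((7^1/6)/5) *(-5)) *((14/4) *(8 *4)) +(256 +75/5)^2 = 217187/3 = 72395.67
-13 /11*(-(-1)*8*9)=-936 /11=-85.09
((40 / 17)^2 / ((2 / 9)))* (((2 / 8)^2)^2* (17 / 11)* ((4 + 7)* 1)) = 225 / 136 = 1.65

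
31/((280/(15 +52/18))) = 713/360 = 1.98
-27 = -27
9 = 9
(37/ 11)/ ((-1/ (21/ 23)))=-777/ 253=-3.07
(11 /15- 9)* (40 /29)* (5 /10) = -496 /87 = -5.70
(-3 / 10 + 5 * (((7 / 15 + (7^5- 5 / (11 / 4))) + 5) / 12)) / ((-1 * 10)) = -13868191 / 19800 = -700.41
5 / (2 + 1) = 5 / 3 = 1.67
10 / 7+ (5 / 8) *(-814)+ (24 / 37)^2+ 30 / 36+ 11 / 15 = -290556953 / 574980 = -505.33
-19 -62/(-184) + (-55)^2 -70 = 270143/92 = 2936.34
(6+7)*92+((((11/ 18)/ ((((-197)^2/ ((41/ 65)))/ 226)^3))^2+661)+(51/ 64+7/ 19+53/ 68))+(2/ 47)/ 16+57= 38852932305631030932882106697748822316518891859231/ 20278705441956810104885231997969705863109000000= 1915.95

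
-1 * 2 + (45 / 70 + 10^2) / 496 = -12479 / 6944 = -1.80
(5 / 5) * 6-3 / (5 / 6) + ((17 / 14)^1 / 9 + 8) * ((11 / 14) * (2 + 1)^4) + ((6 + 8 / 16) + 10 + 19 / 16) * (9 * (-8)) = -753.37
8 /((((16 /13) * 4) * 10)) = 13 /80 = 0.16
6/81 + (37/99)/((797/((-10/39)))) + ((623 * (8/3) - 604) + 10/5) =3260026114/3077217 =1059.41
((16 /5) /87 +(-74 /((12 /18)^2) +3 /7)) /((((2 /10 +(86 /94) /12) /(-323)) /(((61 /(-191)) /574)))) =-49282488589 /456241891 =-108.02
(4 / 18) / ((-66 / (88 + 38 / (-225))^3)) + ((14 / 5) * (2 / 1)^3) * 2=-7566226058728 / 3383015625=-2236.53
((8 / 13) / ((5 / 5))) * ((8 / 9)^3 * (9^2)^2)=36864 / 13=2835.69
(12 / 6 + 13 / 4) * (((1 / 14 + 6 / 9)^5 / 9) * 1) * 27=28629151 / 8297856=3.45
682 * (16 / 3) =10912 / 3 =3637.33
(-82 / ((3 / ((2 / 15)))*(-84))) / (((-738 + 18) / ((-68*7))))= 697 / 24300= 0.03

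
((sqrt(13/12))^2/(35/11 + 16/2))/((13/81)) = 99/164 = 0.60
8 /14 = 4 /7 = 0.57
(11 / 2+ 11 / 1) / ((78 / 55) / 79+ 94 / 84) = 14.51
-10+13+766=769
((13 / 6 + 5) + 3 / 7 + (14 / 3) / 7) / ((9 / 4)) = 694 / 189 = 3.67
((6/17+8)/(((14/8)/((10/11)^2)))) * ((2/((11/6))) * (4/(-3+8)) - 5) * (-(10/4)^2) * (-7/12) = -4029250/67881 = -59.36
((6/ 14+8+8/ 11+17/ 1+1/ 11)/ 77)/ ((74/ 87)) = 175827/ 438746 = 0.40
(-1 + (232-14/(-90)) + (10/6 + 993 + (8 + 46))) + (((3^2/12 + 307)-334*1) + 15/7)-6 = 1574641/1260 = 1249.72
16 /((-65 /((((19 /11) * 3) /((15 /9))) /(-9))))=304 /3575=0.09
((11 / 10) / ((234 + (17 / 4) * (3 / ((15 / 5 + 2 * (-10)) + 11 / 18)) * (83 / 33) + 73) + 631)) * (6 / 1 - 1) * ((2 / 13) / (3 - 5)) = -35695 / 78973973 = -0.00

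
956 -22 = 934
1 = 1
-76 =-76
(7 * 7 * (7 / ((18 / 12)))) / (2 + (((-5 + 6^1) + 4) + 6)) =686 / 39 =17.59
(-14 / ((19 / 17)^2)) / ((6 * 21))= -289 / 3249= -0.09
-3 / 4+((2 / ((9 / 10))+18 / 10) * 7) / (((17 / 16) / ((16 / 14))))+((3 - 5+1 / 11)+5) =1098187 / 33660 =32.63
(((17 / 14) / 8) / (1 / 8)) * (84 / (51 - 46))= 102 / 5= 20.40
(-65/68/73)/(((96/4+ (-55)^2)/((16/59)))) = -260/223244731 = -0.00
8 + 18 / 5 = 58 / 5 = 11.60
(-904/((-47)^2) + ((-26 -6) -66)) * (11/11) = -217386/2209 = -98.41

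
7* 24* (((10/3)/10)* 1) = 56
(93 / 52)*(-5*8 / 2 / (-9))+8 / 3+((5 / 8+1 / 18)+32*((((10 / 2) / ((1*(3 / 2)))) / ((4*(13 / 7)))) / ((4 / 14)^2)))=171493 / 936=183.22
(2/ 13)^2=4/ 169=0.02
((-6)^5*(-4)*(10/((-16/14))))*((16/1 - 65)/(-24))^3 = -37059435/16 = -2316214.69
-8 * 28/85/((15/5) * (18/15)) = -112/153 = -0.73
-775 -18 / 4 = -779.50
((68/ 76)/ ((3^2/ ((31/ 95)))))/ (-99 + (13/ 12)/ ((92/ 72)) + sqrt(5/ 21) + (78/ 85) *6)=-348336473702/ 994773126556729- 1611365740 *sqrt(105)/ 8952958139010561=-0.00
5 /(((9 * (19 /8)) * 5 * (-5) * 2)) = -4 /855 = -0.00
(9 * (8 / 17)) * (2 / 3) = 48 / 17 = 2.82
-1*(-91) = 91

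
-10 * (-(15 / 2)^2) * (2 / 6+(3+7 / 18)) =2093.75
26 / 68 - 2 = -55 / 34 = -1.62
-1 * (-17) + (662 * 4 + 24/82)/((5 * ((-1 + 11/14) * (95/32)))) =-9530123/11685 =-815.59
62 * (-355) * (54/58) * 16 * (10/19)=-95083200/551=-172564.79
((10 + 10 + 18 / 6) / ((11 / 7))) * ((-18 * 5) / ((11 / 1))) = -14490 / 121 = -119.75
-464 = -464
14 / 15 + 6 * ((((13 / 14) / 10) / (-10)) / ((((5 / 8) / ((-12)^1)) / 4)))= 13682 / 2625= 5.21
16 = 16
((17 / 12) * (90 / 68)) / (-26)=-15 / 208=-0.07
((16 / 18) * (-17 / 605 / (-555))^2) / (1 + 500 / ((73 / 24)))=168776 / 12250517234360625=0.00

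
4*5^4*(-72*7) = -1260000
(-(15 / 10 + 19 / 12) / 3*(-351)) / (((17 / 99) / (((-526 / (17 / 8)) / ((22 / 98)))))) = -669453876 / 289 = -2316449.40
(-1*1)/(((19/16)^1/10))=-8.42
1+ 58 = 59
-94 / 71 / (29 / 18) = -0.82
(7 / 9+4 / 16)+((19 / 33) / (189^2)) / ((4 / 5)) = 1211561 / 1178793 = 1.03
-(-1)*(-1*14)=-14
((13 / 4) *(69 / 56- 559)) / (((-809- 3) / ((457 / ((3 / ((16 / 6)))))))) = 185567135 / 204624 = 906.87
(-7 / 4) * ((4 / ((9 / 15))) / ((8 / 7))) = -245 / 24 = -10.21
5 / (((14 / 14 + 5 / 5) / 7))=35 / 2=17.50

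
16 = 16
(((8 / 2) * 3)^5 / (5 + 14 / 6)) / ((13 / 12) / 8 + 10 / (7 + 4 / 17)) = 489701376 / 21901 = 22359.77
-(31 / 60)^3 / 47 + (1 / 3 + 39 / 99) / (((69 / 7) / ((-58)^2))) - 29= 562998694877 / 2568456000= 219.20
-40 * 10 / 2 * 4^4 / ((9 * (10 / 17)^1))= -87040 / 9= -9671.11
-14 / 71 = -0.20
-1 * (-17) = 17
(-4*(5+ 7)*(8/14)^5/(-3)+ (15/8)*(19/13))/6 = 6493931/10487568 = 0.62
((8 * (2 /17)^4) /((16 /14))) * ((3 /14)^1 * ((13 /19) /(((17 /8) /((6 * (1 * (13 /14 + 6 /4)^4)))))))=14976 /775523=0.02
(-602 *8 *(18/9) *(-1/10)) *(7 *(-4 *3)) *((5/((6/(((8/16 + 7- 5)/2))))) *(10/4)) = -210700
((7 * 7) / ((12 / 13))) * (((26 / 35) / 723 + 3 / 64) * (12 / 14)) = 1008527 / 462720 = 2.18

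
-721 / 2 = -360.50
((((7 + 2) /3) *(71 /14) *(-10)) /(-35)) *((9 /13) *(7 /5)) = 1917 /455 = 4.21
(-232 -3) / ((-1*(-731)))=-235 / 731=-0.32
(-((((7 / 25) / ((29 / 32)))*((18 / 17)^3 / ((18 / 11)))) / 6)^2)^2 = 313428044617661546496 / 160967827566446324156640625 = 0.00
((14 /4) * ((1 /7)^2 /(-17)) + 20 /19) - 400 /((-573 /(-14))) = -22606607 /2591106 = -8.72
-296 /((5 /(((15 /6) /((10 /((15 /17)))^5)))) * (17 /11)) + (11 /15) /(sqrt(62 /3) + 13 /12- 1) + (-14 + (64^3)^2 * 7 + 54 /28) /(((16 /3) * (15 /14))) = 176 * sqrt(186) /14875 + 28447067059093434286347 /337925966000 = 84181358999.65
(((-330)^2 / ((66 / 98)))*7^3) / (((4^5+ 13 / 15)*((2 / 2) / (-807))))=-671380825500 / 15373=-43672726.57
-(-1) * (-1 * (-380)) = 380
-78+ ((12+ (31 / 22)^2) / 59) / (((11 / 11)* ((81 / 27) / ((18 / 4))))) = -4434429 / 57112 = -77.64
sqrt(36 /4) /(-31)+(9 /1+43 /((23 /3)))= 10347 /713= 14.51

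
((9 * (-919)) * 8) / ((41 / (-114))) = 7543152 / 41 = 183979.32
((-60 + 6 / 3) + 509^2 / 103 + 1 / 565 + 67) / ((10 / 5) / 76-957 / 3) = -5582375674 / 705381595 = -7.91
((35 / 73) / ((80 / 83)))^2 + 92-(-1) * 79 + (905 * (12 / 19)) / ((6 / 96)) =241486339675 / 25920256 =9316.51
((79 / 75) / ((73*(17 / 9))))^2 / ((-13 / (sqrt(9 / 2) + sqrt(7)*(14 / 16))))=-393183*sqrt(7) / 100105265000- 168507*sqrt(2) / 25026316250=-0.00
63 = 63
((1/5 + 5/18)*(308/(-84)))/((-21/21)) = 473/270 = 1.75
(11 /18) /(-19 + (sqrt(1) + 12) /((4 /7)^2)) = 88 /2997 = 0.03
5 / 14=0.36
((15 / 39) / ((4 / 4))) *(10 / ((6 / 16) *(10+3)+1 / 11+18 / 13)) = 880 / 1453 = 0.61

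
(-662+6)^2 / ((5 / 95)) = 8176384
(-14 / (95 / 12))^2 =28224 / 9025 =3.13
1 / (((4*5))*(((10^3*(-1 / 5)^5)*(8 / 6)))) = -15 / 128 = -0.12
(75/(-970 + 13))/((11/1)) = -0.01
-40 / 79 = -0.51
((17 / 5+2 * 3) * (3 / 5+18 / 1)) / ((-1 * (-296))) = 4371 / 7400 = 0.59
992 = 992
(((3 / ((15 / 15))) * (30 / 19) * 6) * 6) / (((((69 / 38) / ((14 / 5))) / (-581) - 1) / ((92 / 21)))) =-230912640 / 309437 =-746.23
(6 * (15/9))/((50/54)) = 10.80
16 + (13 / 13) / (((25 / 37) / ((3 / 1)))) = 511 / 25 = 20.44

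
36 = 36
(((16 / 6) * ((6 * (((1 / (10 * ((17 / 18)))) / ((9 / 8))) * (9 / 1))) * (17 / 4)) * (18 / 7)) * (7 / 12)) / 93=144 / 155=0.93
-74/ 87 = -0.85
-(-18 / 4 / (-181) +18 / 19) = -6687 / 6878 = -0.97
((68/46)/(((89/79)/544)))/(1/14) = 20456576/2047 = 9993.44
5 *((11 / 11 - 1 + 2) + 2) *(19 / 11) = 380 / 11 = 34.55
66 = 66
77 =77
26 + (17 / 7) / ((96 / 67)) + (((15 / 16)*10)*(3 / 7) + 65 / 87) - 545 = -9988381 / 19488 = -512.54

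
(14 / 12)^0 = 1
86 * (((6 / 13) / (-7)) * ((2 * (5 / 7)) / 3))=-1720 / 637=-2.70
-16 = -16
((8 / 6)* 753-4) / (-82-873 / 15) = -5000 / 701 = -7.13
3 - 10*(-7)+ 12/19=1399/19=73.63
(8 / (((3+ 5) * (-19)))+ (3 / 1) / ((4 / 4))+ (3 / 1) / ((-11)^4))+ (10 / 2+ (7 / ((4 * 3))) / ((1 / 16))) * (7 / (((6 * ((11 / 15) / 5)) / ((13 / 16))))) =2552611913 / 26705184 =95.58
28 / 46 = 14 / 23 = 0.61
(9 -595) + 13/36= -21083/36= -585.64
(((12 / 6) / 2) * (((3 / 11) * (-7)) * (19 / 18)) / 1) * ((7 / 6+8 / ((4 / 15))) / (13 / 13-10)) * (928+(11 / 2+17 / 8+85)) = 18461065 / 2592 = 7122.32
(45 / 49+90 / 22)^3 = 19683000000 / 156590819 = 125.70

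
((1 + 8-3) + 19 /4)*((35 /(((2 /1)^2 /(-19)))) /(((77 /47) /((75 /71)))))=-14399625 /12496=-1152.34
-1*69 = -69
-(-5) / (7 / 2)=10 / 7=1.43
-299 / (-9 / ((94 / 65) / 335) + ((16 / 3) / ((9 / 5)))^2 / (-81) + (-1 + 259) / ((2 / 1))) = 0.15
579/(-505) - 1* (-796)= 794.85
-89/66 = -1.35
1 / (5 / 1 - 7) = -1 / 2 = -0.50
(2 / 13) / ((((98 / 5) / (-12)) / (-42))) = 360 / 91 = 3.96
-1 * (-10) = 10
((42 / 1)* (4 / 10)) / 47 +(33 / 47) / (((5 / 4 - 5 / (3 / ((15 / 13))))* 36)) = 1621 / 4935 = 0.33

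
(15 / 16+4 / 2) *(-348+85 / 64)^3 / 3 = -513326409180541 / 12582912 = -40795517.70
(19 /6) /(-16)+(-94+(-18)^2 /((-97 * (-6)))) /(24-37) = 846185 /121056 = 6.99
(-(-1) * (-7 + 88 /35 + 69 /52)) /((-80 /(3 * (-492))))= -58.28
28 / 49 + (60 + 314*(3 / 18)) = 112.90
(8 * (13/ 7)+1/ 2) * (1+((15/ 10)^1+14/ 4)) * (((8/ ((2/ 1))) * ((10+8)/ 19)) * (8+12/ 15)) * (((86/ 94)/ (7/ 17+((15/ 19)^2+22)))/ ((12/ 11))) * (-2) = -1734347208/ 7751569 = -223.74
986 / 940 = 493 / 470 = 1.05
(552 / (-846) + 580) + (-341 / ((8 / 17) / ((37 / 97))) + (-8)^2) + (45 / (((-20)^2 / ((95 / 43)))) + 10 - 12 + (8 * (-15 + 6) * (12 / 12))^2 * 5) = 247337775553 / 9409776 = 26285.19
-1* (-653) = 653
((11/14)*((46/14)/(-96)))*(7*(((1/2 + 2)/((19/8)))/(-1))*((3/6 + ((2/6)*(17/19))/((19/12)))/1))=89815/658464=0.14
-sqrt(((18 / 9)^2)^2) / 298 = -2 / 149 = -0.01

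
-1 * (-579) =579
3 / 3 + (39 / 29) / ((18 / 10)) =152 / 87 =1.75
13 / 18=0.72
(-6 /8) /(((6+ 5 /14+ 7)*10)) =-21 /3740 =-0.01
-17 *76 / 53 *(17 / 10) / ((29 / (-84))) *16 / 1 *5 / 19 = 776832 / 1537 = 505.42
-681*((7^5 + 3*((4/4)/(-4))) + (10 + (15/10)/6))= -22904073/2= -11452036.50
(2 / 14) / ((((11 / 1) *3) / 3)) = 1 / 77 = 0.01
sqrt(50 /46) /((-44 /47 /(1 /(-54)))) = 235*sqrt(23) /54648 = 0.02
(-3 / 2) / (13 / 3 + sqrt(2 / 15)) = -585 / 1678 + 9 * sqrt(30) / 1678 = -0.32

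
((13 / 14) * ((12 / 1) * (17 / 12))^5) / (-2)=-18458141 / 28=-659219.32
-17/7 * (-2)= 34/7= 4.86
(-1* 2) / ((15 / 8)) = -16 / 15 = -1.07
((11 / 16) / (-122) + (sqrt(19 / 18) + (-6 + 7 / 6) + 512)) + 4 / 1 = 512.19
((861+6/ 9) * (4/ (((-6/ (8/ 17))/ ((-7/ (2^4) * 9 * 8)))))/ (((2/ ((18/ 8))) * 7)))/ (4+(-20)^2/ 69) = 139.69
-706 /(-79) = 8.94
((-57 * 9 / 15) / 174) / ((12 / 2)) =-19 / 580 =-0.03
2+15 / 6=9 / 2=4.50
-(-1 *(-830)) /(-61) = 830 /61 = 13.61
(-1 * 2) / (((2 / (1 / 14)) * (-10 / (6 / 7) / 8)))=12 / 245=0.05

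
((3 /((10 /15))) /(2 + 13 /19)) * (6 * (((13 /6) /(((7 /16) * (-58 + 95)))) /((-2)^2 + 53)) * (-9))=-936 /4403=-0.21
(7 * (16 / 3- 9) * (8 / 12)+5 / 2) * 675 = -19725 / 2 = -9862.50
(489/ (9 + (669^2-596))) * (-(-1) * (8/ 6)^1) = 326/ 223487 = 0.00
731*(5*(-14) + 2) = -49708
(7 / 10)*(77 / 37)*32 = 8624 / 185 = 46.62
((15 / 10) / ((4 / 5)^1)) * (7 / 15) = 7 / 8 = 0.88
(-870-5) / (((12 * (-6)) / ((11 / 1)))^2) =-105875 / 5184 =-20.42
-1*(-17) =17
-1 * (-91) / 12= 91 / 12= 7.58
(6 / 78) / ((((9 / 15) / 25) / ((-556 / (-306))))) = 34750 / 5967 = 5.82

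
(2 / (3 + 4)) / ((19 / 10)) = 20 / 133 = 0.15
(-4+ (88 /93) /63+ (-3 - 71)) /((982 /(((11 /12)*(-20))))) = 12565135 /8630307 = 1.46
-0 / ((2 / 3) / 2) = 0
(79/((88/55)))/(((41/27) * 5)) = 2133/328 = 6.50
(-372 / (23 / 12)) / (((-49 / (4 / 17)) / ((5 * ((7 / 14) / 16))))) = 2790 / 19159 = 0.15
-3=-3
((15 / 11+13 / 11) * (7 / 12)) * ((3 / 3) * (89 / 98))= 89 / 66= 1.35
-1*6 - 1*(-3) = -3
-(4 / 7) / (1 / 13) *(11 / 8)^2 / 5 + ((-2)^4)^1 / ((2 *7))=-933 / 560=-1.67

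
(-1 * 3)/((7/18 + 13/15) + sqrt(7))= 30510/43931 - 24300 * sqrt(7)/43931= -0.77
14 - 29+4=-11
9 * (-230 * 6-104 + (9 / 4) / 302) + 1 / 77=-1242314251 / 93016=-13355.92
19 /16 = 1.19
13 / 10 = 1.30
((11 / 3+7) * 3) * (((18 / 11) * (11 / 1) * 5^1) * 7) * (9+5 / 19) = 3548160 / 19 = 186745.26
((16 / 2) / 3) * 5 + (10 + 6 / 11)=788 / 33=23.88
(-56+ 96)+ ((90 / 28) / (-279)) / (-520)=1805441 / 45136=40.00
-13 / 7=-1.86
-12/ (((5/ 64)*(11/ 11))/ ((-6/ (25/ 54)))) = 248832/ 125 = 1990.66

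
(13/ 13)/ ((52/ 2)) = 0.04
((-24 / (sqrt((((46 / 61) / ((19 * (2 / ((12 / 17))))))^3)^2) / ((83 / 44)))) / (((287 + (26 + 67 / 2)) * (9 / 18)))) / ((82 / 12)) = -634855906379941 / 45632528172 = -13912.35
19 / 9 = 2.11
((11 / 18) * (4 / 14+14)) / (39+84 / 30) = 250 / 1197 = 0.21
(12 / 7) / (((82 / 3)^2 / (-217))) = -837 / 1681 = -0.50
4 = 4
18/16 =9/8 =1.12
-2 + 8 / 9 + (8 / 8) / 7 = -61 / 63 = -0.97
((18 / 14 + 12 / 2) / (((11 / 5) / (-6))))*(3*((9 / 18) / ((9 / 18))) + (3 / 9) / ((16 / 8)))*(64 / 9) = -103360 / 231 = -447.45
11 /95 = 0.12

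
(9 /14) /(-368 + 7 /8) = -12 /6853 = -0.00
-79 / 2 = -39.50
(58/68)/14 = 29/476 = 0.06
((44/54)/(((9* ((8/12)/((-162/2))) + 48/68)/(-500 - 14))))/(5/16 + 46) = -1537888/107445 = -14.31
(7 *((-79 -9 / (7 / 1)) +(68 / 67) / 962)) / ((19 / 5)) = -90556680 / 612313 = -147.89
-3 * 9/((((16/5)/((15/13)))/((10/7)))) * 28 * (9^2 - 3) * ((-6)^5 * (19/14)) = 2243862000/7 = 320551714.29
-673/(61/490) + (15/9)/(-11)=-10882715/2013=-5406.22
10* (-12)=-120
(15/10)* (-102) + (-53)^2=2656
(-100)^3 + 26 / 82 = -40999987 / 41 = -999999.68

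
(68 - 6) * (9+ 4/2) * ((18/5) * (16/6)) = 6547.20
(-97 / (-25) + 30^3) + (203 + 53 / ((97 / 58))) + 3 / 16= 1056863819 / 38800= 27238.76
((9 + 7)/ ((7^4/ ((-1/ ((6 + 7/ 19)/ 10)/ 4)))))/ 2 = -380/ 290521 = -0.00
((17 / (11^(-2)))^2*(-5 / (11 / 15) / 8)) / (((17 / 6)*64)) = -5091075 / 256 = -19887.01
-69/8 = -8.62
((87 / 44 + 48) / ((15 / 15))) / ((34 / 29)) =63771 / 1496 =42.63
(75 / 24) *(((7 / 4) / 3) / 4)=175 / 384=0.46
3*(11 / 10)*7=23.10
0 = 0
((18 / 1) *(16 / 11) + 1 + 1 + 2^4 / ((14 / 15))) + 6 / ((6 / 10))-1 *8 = 3644 / 77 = 47.32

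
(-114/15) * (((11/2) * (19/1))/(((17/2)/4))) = -31768/85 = -373.74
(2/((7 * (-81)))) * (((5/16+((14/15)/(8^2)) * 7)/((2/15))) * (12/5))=-199/7560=-0.03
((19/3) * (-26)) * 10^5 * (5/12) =-61750000/9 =-6861111.11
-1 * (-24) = 24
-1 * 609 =-609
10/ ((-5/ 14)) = -28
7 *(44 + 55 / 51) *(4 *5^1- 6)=225302 / 51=4417.69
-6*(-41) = 246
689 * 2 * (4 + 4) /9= 11024 /9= 1224.89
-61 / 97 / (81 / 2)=-122 / 7857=-0.02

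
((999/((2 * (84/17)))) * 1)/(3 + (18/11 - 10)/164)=2553111/74480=34.28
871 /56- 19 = -193 /56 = -3.45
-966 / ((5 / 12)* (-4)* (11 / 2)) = 5796 / 55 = 105.38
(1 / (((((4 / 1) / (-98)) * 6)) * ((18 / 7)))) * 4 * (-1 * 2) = 343 / 27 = 12.70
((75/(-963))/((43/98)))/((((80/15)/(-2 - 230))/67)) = 2380175/4601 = 517.32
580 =580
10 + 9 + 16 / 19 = 377 / 19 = 19.84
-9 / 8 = -1.12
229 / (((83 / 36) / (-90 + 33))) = -469908 / 83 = -5661.54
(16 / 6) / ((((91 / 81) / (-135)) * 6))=-4860 / 91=-53.41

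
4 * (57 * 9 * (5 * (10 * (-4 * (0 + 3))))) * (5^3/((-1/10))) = 1539000000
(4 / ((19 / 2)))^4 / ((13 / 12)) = 49152 / 1694173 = 0.03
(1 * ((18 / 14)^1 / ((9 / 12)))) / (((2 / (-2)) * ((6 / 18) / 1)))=-36 / 7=-5.14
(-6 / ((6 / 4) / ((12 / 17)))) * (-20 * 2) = 1920 / 17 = 112.94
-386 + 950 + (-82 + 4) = 486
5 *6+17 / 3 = 107 / 3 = 35.67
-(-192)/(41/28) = 5376/41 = 131.12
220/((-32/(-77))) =4235/8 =529.38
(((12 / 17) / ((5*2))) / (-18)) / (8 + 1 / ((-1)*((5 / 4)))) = -1 / 1836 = -0.00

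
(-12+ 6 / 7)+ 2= -9.14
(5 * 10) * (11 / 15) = 110 / 3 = 36.67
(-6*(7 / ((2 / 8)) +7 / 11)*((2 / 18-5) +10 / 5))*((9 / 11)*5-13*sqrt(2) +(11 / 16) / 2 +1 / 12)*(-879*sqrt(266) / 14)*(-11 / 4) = -2228265*sqrt(133) +272591085*sqrt(266) / 704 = -19382511.76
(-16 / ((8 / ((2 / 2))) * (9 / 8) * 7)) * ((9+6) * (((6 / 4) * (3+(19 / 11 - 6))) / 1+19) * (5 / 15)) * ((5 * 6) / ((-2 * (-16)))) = -4700 / 231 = -20.35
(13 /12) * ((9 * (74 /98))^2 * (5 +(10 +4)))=9129861 /9604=950.63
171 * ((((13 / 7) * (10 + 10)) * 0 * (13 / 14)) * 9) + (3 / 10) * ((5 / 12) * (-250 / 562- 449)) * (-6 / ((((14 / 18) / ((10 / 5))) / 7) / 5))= 8524845 / 281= 30337.53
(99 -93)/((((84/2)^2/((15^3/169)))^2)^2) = 59326171875/601923235347394688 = 0.00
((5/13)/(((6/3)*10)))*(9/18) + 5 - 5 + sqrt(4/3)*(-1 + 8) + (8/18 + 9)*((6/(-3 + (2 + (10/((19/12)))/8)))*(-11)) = 14*sqrt(3)/3 + 923783/312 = 2968.93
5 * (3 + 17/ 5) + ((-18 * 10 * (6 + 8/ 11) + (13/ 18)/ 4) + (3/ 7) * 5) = -1176.59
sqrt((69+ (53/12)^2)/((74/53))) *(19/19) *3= sqrt(49985890)/296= 23.89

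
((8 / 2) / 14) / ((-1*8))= -1 / 28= -0.04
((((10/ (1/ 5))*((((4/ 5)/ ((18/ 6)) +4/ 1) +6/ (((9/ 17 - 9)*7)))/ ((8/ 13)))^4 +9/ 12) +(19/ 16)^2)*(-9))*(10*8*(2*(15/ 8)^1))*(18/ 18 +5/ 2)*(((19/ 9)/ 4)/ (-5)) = 81341414009841263059/ 776868986880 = 104704159.11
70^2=4900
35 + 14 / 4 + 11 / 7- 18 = 309 / 14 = 22.07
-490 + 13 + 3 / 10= -4767 / 10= -476.70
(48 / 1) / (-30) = -8 / 5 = -1.60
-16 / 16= -1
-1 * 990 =-990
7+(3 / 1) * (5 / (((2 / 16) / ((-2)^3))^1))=-953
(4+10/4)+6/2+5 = 29/2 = 14.50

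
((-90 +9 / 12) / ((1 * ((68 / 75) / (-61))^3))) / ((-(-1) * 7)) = 3882904.79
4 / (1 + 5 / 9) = 18 / 7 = 2.57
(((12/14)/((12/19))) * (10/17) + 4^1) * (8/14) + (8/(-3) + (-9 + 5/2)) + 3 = -17117/4998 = -3.42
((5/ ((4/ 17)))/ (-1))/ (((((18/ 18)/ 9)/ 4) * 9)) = -85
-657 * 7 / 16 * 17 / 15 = -26061 / 80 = -325.76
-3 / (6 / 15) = -15 / 2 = -7.50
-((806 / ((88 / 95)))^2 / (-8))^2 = -2148397338664500625 / 239878144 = -8956202940.54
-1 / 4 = -0.25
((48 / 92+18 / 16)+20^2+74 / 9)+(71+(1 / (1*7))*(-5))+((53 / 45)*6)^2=17068977 / 32200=530.09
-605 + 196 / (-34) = -10383 / 17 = -610.76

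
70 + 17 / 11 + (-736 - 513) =-12952 / 11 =-1177.45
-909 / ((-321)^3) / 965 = 101 / 3546499485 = 0.00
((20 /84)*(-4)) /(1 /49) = -140 /3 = -46.67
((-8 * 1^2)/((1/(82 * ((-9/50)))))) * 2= 5904/25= 236.16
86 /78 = 43 /39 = 1.10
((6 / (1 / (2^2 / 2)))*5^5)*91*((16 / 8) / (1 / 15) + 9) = 133087500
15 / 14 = 1.07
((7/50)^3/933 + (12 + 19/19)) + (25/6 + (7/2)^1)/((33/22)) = 6336626029/349875000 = 18.11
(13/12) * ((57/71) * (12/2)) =741/142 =5.22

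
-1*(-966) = 966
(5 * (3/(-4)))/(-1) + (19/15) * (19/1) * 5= 1489/12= 124.08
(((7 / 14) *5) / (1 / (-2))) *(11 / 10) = -11 / 2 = -5.50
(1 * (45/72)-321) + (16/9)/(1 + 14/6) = -38381/120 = -319.84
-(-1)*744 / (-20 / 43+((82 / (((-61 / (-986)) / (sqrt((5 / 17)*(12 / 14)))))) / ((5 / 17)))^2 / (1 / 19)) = 1041619530 / 136189545189809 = 0.00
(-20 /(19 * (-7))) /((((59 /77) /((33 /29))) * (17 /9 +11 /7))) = 228690 /3543481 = 0.06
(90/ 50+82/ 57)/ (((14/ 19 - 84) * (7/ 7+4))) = -923/ 118650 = -0.01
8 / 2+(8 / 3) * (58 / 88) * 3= 102 / 11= 9.27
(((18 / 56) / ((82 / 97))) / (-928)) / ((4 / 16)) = -873 / 532672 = -0.00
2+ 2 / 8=9 / 4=2.25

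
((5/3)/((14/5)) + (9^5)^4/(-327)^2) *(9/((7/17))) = 2893524379255564202913/1164338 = 2485124061273929.22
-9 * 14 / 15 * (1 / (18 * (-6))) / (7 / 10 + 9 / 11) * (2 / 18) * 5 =0.03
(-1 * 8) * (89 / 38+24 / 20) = -2692 / 95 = -28.34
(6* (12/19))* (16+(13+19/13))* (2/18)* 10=31680/247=128.26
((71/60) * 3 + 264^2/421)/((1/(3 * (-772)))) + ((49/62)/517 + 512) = -26390340460541/67473670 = -391120.57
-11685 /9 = -3895 /3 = -1298.33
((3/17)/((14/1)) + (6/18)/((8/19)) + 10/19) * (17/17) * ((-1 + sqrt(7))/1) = -72203/54264 + 72203 * sqrt(7)/54264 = 2.19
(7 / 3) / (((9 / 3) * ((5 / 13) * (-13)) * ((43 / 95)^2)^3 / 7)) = -7203900528125 / 56892267441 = -126.62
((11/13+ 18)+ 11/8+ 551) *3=178221/104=1713.66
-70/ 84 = -5/ 6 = -0.83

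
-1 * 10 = -10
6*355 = 2130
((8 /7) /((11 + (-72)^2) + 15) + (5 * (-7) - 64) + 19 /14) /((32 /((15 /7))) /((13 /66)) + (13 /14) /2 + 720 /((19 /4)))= -1759147338 /4105141871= -0.43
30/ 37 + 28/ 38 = 1088/ 703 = 1.55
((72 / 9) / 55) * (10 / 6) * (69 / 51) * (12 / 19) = 736 / 3553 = 0.21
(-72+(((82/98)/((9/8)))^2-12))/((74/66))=-178517020/2398599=-74.43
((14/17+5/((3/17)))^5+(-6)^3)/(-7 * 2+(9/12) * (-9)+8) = -29081070023527964/17596287801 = -1652682.11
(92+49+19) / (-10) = -16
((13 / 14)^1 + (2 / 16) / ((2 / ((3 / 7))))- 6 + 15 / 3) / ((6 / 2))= -5 / 336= -0.01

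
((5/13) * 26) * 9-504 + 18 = -396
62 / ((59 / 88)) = 5456 / 59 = 92.47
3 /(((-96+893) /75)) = 225 /797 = 0.28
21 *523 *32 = 351456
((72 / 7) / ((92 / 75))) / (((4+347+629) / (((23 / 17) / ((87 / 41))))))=1845 / 338198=0.01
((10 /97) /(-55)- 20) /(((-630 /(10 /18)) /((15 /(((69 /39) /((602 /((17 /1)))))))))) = 5.30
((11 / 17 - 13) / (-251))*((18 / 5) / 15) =252 / 21335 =0.01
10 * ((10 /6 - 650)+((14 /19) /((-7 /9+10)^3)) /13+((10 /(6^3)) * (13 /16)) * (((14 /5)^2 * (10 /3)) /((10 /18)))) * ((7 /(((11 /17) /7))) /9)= -2489415814272541 /45758970036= -54402.79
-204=-204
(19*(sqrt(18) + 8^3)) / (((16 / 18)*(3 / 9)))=1539*sqrt(2) / 8 + 32832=33104.06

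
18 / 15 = 1.20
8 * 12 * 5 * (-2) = -960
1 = 1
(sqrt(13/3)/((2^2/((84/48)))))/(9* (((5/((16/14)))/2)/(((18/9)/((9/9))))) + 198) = 14* sqrt(39)/19953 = 0.00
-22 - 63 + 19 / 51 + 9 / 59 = -254185 / 3009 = -84.47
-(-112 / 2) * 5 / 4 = 70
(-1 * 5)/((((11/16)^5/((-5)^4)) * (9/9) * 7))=-3276800000/1127357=-2906.62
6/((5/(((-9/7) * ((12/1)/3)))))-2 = -286/35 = -8.17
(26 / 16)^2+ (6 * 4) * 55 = 1322.64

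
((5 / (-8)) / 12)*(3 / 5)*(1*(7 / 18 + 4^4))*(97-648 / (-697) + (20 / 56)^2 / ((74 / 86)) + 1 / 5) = -2292547251397 / 2911474944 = -787.42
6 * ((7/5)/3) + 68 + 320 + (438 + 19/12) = 49823/60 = 830.38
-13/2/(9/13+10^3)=-169/26018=-0.01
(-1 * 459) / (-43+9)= 27 / 2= 13.50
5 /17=0.29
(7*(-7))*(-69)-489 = 2892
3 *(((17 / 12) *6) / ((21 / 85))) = 1445 / 14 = 103.21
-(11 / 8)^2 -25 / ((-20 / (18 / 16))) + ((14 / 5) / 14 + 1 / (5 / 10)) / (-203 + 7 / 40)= -257135 / 519232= -0.50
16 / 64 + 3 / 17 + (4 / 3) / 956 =20861 / 48756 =0.43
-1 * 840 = -840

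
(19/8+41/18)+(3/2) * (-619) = -66517/72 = -923.85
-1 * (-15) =15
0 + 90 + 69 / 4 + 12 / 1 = 477 / 4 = 119.25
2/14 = 1/7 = 0.14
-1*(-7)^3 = 343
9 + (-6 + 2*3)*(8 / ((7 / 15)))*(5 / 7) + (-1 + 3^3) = 35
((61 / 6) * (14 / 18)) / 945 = 61 / 7290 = 0.01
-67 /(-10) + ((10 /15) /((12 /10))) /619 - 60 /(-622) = 117769777 /17325810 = 6.80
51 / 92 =0.55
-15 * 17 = -255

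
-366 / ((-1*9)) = 122 / 3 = 40.67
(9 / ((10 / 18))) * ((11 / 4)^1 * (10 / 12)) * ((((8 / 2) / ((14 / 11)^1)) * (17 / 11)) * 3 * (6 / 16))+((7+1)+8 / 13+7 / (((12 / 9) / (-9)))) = 478229 / 2912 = 164.23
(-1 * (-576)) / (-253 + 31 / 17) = -4896 / 2135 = -2.29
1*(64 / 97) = 0.66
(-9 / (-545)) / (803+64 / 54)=0.00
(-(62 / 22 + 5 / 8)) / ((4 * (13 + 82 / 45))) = -13635 / 234784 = -0.06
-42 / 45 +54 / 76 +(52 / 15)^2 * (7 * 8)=5752207 / 8550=672.77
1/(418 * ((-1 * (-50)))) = 1/20900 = 0.00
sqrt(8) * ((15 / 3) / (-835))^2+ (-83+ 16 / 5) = -399 / 5+ 2 * sqrt(2) / 27889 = -79.80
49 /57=0.86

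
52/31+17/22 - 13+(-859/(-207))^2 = 194936287/29223018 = 6.67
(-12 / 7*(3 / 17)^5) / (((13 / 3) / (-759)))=6639732 / 129206987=0.05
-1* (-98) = 98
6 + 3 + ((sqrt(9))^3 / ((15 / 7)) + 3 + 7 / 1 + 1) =32.60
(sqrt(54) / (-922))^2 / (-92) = -27 / 39103864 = -0.00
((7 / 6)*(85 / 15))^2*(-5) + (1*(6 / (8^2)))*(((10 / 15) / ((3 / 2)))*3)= -141529 / 648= -218.41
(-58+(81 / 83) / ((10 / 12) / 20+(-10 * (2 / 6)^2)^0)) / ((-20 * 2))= 59203 / 41500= 1.43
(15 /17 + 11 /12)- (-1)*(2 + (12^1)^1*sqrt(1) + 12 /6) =3631 /204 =17.80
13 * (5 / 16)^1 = 65 / 16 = 4.06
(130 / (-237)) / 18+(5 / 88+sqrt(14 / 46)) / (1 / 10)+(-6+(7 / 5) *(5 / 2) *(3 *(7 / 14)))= 5.30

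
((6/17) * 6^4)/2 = 3888/17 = 228.71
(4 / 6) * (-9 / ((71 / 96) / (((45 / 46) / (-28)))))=3240 / 11431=0.28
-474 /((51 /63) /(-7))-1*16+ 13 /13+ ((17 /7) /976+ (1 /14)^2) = 3320091723 /813008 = 4083.71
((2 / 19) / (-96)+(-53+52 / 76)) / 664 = -47713 / 605568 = -0.08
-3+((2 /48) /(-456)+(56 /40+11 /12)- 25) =-25.68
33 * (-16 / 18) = -88 / 3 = -29.33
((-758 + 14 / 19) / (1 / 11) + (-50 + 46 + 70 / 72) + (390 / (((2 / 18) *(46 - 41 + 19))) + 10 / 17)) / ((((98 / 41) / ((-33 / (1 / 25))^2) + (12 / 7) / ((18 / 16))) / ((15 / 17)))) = -7747467923146875 / 1634454826826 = -4740.09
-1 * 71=-71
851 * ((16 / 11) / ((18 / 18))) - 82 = 12714 / 11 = 1155.82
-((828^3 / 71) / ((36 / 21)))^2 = -109651760452733184 / 5041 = -21751985806929.81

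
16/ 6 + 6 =26/ 3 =8.67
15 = 15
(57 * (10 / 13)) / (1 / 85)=48450 / 13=3726.92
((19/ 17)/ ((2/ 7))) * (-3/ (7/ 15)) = -25.15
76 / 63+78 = 79.21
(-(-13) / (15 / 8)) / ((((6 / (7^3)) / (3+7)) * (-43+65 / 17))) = -303212 / 2997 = -101.17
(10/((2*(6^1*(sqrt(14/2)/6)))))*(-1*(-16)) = 80*sqrt(7)/7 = 30.24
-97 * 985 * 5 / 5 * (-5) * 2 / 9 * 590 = 563715500 / 9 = 62635055.56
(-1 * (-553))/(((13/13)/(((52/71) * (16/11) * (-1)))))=-460096/781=-589.11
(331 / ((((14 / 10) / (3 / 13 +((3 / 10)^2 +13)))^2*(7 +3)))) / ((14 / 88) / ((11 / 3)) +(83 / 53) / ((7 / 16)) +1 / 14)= 636552968235767 / 784765527000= 811.14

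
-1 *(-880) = 880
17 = 17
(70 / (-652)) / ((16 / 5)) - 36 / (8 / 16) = -375727 / 5216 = -72.03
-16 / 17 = -0.94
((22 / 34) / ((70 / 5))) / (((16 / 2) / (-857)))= -9427 / 1904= -4.95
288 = 288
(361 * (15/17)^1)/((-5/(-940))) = 1018020/17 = 59883.53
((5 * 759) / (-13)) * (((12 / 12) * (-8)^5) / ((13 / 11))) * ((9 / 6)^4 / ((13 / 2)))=13849989120 / 2197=6304046.03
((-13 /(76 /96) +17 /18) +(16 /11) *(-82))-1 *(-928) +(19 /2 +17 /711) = 13254611 /16511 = 802.77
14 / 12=7 / 6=1.17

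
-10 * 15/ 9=-50/ 3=-16.67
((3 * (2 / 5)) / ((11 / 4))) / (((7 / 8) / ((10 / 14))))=192 / 539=0.36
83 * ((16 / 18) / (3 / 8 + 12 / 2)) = 5312 / 459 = 11.57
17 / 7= 2.43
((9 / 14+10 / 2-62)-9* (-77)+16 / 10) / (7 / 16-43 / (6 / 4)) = -1072248 / 47425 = -22.61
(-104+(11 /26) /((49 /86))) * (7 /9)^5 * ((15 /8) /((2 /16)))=-440.85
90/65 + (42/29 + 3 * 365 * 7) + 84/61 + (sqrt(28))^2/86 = 7584181261/988871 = 7669.54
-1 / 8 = -0.12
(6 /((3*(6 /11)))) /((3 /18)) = 22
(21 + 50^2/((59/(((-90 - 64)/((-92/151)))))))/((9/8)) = 9538.85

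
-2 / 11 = -0.18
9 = 9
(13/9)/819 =1/567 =0.00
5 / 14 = 0.36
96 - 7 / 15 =1433 / 15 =95.53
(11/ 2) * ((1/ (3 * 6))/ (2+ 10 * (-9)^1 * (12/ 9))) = -11/ 4248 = -0.00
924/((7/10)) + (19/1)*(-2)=1282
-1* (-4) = 4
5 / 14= 0.36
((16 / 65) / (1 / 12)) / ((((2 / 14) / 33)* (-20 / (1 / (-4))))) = 2772 / 325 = 8.53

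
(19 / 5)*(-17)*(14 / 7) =-646 / 5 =-129.20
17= 17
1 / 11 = 0.09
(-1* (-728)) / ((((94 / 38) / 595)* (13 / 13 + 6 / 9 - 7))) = -3086265 / 94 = -32832.61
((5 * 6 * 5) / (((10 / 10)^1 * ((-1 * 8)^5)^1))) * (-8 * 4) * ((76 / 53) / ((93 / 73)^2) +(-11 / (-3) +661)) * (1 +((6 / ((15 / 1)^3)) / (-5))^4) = 30543069821320068216061 / 313285699687500000000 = 97.49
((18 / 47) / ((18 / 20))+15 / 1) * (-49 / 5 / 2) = -7105 / 94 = -75.59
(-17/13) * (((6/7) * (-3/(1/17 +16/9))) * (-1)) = -46818/25571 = -1.83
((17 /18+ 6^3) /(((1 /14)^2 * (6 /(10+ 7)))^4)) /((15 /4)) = 12033196752470432 /2187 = 5502147577718.53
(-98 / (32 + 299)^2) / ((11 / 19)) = -1862 / 1205171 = -0.00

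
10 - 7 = 3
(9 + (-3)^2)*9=162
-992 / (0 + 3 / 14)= -13888 / 3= -4629.33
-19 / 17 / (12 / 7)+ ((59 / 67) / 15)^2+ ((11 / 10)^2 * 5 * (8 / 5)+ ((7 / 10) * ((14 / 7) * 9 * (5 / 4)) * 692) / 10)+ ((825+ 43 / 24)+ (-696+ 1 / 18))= 18769620507 / 15262600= 1229.78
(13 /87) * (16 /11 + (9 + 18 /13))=1.77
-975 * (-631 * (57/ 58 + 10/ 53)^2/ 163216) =7977746235225/ 1542305674816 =5.17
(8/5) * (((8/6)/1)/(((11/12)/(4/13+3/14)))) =1216/1001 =1.21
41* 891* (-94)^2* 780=251774574480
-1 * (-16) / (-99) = -16 / 99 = -0.16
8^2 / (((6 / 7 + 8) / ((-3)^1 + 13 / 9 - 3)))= -9184 / 279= -32.92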